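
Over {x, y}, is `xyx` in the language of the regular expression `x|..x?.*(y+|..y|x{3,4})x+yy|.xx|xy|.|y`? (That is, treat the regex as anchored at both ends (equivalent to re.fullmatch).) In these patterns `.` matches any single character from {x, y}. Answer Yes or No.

No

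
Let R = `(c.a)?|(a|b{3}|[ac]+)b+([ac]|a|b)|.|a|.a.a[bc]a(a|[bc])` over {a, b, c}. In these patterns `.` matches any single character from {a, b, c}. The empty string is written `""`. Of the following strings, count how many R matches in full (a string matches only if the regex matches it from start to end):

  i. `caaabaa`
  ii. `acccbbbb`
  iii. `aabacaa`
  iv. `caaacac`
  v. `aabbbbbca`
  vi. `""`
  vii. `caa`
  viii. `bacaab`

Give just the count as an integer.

i → match
ii → match
iii → match
iv → match
v → no match
vi → match
vii → match
viii → no match
Total matched: 6

6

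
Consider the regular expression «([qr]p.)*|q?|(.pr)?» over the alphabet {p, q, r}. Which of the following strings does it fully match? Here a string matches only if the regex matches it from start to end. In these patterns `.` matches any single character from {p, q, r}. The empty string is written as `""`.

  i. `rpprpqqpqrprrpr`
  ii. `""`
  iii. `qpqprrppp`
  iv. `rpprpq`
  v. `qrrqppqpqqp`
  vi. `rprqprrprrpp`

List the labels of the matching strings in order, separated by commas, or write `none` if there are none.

i → match
ii → match
iii → no match
iv → match
v → no match
vi → match

i, ii, iv, vi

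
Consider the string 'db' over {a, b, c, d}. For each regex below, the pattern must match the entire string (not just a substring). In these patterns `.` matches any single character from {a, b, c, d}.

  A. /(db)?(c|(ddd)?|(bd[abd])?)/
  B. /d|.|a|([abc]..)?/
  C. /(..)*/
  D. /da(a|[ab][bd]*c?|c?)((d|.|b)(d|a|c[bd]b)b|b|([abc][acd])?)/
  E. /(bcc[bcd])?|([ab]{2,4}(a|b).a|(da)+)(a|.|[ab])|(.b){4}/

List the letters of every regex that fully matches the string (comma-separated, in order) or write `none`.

A → match
B → no match
C → match
D → no match — must start with 'da'
E → no match

A, C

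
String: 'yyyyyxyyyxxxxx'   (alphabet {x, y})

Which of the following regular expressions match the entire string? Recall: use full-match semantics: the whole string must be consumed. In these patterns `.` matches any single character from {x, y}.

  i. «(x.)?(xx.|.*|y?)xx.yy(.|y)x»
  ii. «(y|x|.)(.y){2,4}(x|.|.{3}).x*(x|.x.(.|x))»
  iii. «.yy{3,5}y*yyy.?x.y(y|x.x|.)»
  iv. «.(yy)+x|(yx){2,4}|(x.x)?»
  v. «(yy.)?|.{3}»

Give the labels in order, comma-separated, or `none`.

i → no match
ii → match
iii → no match
iv → no match
v → no match

ii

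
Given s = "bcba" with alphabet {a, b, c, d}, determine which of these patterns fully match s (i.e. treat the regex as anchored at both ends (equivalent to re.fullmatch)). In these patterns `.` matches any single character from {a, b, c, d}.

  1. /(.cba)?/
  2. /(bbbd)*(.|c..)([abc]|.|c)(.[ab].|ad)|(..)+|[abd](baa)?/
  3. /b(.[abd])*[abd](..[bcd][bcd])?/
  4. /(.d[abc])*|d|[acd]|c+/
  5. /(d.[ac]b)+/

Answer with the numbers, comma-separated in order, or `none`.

1, 2, 3

1 → match
2 → match
3 → match
4 → no match
5 → no match — must start with "d"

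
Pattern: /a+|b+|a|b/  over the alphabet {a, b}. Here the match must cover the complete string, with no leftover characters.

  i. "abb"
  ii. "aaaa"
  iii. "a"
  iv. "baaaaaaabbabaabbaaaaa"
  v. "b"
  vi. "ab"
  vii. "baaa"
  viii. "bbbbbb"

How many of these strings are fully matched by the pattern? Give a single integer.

i → no match
ii → match
iii → match
iv → no match
v → match
vi → no match
vii → no match
viii → match
Total matched: 4

4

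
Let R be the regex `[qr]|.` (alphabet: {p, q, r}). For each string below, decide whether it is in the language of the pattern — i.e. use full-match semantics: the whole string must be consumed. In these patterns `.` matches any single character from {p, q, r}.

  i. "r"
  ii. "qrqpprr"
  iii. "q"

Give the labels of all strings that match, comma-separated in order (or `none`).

i. "r" → match
ii. "qrqpprr" → no match
iii. "q" → match

i, iii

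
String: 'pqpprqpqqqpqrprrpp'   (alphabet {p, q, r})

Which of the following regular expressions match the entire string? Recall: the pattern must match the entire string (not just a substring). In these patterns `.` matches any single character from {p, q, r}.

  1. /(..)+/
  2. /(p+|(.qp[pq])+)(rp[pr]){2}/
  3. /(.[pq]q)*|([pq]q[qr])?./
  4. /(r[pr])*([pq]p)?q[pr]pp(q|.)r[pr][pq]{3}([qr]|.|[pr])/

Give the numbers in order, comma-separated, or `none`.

1 → match
2 → match
3 → no match
4 → no match

1, 2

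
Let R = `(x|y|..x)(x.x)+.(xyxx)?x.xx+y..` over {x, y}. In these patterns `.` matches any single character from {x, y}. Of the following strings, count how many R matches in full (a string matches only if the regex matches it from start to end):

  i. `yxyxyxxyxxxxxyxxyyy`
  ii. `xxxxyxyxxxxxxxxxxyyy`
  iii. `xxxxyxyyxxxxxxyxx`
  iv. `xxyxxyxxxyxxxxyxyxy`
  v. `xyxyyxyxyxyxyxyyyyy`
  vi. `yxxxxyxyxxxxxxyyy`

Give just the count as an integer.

i → no match
ii → match
iii → no match
iv → no match
v → no match
vi → match
Total matched: 2

2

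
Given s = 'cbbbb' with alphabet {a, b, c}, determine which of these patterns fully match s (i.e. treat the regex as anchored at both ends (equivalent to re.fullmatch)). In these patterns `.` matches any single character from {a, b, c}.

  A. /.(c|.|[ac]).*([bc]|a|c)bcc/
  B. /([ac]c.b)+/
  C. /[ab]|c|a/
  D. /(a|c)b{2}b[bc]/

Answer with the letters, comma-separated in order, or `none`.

A → no match — must end with 'bcc'
B → no match
C → no match
D → match

D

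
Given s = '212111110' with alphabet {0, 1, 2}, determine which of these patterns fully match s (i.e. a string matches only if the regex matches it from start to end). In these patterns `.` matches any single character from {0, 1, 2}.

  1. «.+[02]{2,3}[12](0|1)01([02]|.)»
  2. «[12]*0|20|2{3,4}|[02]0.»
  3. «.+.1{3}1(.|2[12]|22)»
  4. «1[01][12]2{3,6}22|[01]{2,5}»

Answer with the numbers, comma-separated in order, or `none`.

1 → no match
2 → match
3 → match
4 → no match

2, 3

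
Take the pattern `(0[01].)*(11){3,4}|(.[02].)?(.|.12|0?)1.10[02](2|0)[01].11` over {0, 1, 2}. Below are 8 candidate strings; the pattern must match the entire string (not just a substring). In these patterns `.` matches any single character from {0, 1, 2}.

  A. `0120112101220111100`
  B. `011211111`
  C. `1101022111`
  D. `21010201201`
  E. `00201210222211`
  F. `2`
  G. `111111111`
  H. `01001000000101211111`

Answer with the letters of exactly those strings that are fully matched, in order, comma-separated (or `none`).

A → no match — must end with `11`
B → no match
C → no match
D → no match — must end with `11`
E → no match
F → no match — must end with `11`
G → no match
H → no match

none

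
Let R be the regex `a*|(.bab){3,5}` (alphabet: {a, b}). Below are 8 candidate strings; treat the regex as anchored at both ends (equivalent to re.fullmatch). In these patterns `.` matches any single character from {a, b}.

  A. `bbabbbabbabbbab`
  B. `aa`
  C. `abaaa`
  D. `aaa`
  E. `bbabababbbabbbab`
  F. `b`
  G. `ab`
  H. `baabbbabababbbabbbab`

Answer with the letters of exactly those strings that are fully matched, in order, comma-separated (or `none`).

B, D, E

A → no match
B. `aa` → match
C. `abaaa` → no match
D. `aaa` → match
E → match
F. `b` → no match
G. `ab` → no match
H → no match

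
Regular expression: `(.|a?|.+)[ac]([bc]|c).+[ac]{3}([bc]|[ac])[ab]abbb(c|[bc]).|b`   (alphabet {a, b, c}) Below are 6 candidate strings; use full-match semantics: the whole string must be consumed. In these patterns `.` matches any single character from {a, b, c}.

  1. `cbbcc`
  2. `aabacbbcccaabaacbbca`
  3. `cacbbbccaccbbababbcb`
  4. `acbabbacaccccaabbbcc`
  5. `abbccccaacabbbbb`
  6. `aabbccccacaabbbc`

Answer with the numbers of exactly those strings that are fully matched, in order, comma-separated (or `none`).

1 → no match
2 → no match
3 → no match
4 → match
5 → no match
6 → no match

4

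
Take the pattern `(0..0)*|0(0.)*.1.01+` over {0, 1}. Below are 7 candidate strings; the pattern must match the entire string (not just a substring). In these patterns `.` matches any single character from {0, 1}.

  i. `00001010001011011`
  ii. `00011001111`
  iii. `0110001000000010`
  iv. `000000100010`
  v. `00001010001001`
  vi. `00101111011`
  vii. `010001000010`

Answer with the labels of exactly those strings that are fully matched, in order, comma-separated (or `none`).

i, ii, iii, iv, v, vi, vii

i → match
ii → match
iii → match
iv → match
v → match
vi → match
vii → match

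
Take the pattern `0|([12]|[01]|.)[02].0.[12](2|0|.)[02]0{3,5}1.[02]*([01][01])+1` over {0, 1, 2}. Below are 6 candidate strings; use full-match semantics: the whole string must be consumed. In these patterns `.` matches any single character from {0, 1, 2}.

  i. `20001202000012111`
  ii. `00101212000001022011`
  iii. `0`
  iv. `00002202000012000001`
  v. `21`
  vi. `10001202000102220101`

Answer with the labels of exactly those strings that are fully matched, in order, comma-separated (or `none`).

i → match
ii → match
iii → match
iv → match
v → no match
vi → match

i, ii, iii, iv, vi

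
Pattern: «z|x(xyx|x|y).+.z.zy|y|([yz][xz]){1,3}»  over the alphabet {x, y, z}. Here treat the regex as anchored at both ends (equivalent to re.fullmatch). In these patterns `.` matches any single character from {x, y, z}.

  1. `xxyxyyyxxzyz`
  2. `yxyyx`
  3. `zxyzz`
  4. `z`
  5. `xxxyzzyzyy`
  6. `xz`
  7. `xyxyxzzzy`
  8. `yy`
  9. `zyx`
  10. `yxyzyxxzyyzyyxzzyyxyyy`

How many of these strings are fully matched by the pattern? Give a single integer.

2

1 → no match
2 → no match
3 → no match
4 → match
5 → no match
6 → no match
7 → match
8 → no match
9 → no match
10 → no match
Total matched: 2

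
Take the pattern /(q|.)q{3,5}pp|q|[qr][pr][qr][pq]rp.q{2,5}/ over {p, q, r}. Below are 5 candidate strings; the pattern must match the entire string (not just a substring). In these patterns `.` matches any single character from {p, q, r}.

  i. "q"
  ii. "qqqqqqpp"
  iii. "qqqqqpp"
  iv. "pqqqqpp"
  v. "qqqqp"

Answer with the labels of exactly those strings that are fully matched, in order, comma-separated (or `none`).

i, ii, iii, iv

i → match
ii → match
iii → match
iv → match
v → no match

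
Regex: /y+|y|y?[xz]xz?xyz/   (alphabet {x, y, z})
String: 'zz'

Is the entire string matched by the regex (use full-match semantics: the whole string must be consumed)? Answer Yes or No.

No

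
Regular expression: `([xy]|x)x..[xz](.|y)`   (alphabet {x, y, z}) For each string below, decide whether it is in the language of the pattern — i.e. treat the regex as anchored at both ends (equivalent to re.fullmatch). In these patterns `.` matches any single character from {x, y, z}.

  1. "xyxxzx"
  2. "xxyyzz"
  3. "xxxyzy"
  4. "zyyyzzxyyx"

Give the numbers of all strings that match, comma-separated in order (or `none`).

1. "xyxxzx" → no match
2. "xxyyzz" → match
3. "xxxyzy" → match
4. "zyyyzzxyyx" → no match

2, 3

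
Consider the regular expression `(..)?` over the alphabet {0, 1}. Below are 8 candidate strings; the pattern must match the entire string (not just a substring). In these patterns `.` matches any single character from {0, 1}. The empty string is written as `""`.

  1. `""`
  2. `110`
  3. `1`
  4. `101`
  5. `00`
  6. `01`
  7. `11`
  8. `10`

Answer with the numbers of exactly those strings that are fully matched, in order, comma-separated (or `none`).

1, 5, 6, 7, 8

1 → match
2 → no match
3 → no match
4 → no match
5 → match
6 → match
7 → match
8 → match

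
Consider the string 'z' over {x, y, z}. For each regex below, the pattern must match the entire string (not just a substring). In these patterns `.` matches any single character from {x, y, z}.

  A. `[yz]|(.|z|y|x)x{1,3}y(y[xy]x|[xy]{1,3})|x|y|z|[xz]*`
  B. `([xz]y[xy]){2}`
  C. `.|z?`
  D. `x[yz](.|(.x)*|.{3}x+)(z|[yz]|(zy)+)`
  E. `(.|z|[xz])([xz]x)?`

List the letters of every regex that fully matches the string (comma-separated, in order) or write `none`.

A, C, E

A → match
B → no match
C → match
D → no match — must start with 'x'
E → match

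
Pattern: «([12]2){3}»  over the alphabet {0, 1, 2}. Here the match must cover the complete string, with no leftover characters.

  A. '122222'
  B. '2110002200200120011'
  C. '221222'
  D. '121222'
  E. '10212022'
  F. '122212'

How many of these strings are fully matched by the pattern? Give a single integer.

A → match
B → no match — must end with '2'
C → match
D → match
E → no match
F → match
Total matched: 4

4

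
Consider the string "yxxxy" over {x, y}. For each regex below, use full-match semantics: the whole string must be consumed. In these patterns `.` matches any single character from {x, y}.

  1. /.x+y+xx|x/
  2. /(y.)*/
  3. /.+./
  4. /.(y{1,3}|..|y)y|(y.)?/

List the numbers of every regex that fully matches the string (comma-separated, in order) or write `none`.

1 → no match
2 → no match
3 → match
4 → no match

3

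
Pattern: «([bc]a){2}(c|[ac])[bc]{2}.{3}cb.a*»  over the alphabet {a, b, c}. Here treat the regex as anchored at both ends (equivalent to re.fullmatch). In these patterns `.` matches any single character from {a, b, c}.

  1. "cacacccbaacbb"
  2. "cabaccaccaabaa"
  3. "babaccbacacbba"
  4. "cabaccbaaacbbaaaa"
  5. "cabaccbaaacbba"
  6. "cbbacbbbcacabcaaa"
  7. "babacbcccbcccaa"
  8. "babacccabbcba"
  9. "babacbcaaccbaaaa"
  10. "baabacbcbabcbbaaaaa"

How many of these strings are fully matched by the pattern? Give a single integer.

6

1 → match
2 → no match
3 → match
4 → match
5 → match
6 → no match
7 → no match
8 → match
9 → match
10 → no match
Total matched: 6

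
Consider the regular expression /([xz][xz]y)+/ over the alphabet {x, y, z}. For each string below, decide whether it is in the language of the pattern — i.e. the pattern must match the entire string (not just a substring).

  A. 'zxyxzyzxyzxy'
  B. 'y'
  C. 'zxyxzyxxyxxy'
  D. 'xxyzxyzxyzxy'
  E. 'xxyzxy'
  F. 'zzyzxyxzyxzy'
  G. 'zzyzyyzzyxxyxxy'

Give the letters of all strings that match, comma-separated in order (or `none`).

A, C, D, E, F

A → match
B → no match
C → match
D → match
E → match
F → match
G → no match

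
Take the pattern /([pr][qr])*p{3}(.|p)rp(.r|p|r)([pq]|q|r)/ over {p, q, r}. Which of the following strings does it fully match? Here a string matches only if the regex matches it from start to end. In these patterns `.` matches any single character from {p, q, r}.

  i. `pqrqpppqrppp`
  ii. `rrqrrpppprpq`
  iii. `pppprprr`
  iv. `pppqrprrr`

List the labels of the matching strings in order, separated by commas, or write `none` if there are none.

i, iii, iv

i → match
ii → no match
iii → match
iv → match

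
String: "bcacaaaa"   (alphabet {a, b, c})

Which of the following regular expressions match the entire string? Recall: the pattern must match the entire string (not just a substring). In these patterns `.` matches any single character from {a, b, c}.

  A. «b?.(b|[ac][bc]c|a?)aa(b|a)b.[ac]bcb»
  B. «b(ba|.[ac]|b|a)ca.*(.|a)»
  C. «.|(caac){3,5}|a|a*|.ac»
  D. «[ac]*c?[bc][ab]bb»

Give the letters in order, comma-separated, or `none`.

A → no match — must end with "bcb"
B → match
C → no match
D → no match — must end with "bb"

B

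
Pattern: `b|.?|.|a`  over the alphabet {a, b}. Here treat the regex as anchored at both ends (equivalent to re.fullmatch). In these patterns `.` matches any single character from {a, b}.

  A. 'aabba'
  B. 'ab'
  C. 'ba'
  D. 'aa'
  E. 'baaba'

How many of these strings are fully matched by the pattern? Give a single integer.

0

A → no match
B → no match
C → no match
D → no match
E → no match
Total matched: 0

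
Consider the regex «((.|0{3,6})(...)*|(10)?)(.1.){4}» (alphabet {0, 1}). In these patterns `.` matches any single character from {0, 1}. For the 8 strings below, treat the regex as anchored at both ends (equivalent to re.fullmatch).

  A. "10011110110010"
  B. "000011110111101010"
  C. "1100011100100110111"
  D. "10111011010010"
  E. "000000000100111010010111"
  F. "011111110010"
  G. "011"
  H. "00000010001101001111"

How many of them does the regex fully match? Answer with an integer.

A → match
B → no match
C → no match
D → match
E → match
F. "011111110010" → match
G. "011" → no match
H → no match
Total matched: 4

4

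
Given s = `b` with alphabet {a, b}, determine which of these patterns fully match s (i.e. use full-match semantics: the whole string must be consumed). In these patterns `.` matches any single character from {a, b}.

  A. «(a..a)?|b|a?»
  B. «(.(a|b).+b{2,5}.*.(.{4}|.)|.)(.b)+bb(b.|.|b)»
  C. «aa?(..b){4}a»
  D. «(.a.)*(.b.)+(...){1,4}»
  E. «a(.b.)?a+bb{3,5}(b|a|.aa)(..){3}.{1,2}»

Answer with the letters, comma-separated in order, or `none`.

A → match
B → no match
C → no match — must start with `a`
D → no match
E → no match — must start with `a`

A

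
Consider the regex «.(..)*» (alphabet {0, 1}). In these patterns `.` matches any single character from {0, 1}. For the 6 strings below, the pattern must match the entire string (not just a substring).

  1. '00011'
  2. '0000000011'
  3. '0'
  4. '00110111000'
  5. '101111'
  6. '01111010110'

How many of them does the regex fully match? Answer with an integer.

1 → match
2 → no match
3 → match
4 → match
5 → no match
6 → match
Total matched: 4

4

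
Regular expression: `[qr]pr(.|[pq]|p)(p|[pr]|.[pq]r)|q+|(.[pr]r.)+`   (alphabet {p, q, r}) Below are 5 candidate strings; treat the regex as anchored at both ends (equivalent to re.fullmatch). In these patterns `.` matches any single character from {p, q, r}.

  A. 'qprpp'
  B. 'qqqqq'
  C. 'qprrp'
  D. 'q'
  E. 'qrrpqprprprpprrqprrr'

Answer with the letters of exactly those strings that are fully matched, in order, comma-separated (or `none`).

A, B, C, D, E

A → match
B → match
C → match
D → match
E → match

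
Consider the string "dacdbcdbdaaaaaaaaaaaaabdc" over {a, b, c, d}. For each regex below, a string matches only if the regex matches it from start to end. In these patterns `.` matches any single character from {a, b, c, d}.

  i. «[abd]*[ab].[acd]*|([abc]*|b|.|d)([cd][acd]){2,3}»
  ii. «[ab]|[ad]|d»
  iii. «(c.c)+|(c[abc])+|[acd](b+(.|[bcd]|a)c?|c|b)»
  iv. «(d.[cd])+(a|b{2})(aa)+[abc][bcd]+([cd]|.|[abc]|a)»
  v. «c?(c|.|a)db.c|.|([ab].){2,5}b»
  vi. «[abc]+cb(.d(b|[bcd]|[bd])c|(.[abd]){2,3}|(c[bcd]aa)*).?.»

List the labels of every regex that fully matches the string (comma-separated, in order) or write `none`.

i → no match
ii → no match
iii → no match
iv → match
v → no match
vi → no match

iv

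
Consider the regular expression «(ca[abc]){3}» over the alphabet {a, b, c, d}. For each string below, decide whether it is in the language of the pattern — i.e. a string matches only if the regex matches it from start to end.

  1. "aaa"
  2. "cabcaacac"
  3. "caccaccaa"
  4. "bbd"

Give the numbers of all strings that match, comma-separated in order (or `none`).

1. "aaa" → no match — must start with "ca"
2. "cabcaacac" → match
3. "caccaccaa" → match
4. "bbd" → no match — must start with "ca"

2, 3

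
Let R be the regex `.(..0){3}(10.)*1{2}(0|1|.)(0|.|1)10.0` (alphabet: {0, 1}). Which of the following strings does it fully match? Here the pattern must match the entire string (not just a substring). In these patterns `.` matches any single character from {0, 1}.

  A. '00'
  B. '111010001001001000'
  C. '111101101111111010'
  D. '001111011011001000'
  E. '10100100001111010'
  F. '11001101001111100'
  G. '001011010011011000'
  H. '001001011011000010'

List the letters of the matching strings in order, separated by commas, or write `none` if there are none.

A. '00' → no match
B → no match
C → no match
D → no match
E → no match
F → no match
G → match
H → no match

G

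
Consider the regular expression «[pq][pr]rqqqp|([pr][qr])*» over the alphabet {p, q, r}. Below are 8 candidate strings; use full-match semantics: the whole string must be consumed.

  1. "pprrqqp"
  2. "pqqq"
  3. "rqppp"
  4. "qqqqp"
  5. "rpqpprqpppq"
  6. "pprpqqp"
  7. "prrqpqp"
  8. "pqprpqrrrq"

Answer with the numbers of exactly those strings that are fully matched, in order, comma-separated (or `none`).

8

1 → no match
2 → no match
3 → no match
4 → no match
5 → no match
6 → no match
7 → no match
8 → match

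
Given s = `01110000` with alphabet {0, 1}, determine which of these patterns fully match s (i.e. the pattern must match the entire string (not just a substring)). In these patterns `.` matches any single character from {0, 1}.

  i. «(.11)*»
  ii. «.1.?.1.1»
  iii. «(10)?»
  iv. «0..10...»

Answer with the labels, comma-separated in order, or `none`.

iv

i → no match
ii → no match — must end with `1`
iii → no match
iv → match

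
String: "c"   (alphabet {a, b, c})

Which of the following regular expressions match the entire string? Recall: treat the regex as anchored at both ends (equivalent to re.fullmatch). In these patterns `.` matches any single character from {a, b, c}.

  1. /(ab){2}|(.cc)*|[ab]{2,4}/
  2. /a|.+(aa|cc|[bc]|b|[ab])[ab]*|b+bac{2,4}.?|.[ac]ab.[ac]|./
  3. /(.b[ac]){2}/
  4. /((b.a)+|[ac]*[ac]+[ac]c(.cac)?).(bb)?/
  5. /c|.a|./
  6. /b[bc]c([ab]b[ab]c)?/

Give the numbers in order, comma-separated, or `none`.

2, 5

1 → no match
2 → match
3 → no match
4 → no match
5 → match
6 → no match — must start with "b"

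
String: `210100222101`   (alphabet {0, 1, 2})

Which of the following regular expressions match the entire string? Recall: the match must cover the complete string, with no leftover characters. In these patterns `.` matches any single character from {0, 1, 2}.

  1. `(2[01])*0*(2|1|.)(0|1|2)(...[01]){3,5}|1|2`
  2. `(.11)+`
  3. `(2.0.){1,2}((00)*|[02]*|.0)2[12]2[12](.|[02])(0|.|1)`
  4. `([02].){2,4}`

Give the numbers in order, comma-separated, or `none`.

3

1 → no match
2 → no match — must end with `11`
3 → match
4 → no match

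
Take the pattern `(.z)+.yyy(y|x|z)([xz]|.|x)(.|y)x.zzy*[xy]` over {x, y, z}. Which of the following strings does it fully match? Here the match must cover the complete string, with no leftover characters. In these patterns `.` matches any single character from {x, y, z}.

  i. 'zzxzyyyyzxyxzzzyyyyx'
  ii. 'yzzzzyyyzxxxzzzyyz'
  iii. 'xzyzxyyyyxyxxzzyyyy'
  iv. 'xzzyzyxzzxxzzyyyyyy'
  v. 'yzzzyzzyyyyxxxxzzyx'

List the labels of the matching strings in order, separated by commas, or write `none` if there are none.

i → match
ii → no match
iii → match
iv → no match
v → match

i, iii, v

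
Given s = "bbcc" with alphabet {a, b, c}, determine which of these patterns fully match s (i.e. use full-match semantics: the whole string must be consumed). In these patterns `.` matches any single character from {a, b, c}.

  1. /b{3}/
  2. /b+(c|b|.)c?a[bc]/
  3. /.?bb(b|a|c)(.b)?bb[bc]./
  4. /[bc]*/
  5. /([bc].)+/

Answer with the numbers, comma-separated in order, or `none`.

4, 5

1 → no match — must end with "b"
2 → no match
3 → no match
4 → match
5 → match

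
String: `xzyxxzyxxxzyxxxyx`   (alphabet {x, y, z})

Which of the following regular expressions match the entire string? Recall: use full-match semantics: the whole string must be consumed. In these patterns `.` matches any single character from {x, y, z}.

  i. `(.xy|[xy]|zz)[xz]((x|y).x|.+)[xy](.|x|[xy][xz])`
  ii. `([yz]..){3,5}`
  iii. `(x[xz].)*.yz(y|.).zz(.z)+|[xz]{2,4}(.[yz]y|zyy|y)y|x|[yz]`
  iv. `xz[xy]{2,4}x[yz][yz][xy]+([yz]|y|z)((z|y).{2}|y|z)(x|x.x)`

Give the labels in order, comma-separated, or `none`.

i, iv

i → match
ii → no match
iii → no match
iv → match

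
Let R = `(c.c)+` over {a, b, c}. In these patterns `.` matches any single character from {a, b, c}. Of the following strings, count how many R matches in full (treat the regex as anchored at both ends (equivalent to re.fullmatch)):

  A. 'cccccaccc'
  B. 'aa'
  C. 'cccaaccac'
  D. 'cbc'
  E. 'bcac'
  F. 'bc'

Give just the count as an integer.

A → no match
B → no match — must start with 'c'
C → no match
D → match
E → no match — must start with 'c'
F → no match — must start with 'c'
Total matched: 1

1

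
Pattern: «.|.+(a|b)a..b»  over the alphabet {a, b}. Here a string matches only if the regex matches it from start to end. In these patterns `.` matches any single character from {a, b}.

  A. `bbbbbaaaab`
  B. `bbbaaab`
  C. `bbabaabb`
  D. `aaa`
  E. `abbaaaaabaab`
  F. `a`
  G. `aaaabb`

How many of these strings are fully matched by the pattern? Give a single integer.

A → match
B → match
C → match
D → no match
E → no match
F → match
G → match
Total matched: 5

5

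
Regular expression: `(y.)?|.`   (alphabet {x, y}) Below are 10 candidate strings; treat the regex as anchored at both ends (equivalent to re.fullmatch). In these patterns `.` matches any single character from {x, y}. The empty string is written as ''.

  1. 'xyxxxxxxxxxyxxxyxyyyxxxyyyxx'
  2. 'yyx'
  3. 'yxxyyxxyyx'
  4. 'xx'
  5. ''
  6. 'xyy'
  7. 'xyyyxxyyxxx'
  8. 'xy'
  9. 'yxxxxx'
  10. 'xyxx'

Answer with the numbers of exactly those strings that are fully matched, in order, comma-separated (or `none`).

5

1 → no match
2 → no match
3 → no match
4 → no match
5 → match
6 → no match
7 → no match
8 → no match
9 → no match
10 → no match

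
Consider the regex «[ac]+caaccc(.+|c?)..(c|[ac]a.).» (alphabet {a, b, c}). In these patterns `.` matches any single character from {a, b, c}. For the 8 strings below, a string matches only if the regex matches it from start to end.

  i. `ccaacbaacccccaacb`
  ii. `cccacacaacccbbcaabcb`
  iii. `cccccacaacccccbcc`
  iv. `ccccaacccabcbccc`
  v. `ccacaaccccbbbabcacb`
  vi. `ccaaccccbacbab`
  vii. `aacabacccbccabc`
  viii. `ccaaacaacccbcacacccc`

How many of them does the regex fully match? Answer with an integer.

i → no match
ii → match
iii → match
iv → match
v → match
vi → no match
vii → no match
viii → match
Total matched: 5

5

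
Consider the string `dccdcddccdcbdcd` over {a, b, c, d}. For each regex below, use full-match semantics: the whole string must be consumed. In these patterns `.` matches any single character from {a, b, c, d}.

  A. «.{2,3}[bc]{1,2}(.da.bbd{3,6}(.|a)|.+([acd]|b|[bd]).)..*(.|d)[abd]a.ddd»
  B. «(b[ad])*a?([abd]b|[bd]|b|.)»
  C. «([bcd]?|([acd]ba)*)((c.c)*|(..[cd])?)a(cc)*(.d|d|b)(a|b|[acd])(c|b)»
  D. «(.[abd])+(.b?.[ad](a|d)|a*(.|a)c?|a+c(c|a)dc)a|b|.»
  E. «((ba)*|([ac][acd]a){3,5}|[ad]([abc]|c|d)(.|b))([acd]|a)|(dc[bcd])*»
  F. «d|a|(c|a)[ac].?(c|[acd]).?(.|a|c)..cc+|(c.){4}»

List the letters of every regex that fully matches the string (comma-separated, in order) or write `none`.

E

A → no match — must end with `ddd`
B → no match
C → no match
D → no match
E → match
F → no match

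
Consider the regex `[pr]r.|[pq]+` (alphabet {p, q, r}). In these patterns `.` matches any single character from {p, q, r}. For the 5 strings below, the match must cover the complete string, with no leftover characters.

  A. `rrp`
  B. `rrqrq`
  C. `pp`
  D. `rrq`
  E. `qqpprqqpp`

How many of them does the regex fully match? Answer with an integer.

3

A → match
B → no match
C → match
D → match
E → no match
Total matched: 3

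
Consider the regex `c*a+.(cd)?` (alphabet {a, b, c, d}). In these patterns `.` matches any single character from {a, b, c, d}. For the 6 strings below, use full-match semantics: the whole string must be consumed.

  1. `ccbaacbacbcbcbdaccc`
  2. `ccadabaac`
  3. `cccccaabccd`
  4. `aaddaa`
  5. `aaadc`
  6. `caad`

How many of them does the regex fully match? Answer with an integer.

1

1 → no match
2 → no match
3 → no match
4 → no match
5 → no match
6 → match
Total matched: 1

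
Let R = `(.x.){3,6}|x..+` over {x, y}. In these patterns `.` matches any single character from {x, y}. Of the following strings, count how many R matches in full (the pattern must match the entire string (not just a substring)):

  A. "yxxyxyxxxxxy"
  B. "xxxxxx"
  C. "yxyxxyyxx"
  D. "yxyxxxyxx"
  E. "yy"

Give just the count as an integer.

4

A → match
B → match
C → match
D → match
E → no match
Total matched: 4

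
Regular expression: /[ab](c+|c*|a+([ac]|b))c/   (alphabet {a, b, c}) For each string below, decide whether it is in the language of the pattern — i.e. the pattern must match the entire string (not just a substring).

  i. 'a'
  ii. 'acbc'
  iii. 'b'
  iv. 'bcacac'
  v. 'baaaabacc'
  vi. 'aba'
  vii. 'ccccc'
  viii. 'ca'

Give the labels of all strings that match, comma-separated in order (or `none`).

none

i → no match — must end with 'c'
ii → no match
iii → no match — must end with 'c'
iv → no match
v → no match
vi → no match — must end with 'c'
vii → no match
viii → no match — must end with 'c'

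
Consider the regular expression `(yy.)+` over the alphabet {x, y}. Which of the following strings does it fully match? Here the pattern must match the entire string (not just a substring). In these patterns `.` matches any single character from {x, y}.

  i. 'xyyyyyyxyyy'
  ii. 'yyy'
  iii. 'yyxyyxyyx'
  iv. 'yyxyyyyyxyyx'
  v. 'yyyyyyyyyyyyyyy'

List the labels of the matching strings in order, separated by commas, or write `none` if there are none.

ii, iii, iv, v

i. 'xyyyyyyxyyy' → no match — must start with 'yy'
ii. 'yyy' → match
iii. 'yyxyyxyyx' → match
iv. 'yyxyyyyyxyyx' → match
v → match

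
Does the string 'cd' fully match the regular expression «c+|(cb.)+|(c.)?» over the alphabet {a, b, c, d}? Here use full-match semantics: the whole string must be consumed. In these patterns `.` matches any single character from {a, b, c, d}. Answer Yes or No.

Yes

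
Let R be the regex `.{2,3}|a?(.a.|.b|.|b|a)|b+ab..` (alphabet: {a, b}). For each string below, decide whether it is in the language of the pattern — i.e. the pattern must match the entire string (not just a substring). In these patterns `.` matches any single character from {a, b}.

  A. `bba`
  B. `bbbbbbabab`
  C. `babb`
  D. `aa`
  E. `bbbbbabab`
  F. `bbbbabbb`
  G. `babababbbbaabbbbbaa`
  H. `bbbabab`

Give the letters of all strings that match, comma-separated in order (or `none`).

A, B, D, E, F, H

A → match
B → match
C → no match
D → match
E → match
F → match
G → no match
H → match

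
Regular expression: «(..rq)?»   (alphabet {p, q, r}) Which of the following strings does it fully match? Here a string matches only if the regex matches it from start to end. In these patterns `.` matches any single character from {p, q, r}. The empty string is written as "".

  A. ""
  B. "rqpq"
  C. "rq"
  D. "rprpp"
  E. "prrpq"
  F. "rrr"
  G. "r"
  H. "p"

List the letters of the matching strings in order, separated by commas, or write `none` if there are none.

A → match
B → no match
C → no match
D → no match
E → no match
F → no match
G → no match
H → no match

A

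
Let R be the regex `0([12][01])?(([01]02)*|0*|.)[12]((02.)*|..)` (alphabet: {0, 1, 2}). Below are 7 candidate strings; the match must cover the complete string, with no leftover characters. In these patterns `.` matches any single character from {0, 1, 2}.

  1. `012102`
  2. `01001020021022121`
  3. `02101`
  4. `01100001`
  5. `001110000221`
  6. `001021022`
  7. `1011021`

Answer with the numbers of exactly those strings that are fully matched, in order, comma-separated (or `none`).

3, 4, 6

1 → no match
2 → no match
3 → match
4 → match
5 → no match
6 → match
7 → no match — must start with `0`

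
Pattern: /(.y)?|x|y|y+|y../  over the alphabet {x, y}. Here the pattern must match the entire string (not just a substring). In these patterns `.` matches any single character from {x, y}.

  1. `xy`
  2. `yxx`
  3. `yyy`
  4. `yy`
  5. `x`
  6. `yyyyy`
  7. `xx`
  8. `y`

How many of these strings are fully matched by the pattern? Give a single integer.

7

1 → match
2 → match
3 → match
4 → match
5 → match
6 → match
7 → no match
8 → match
Total matched: 7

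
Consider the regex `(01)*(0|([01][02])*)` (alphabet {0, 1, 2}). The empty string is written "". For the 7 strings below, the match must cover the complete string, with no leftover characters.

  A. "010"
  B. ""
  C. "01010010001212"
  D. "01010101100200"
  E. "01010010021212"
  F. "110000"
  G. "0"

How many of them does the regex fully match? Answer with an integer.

A → match
B → match
C → match
D → match
E → match
F → no match
G → match
Total matched: 6

6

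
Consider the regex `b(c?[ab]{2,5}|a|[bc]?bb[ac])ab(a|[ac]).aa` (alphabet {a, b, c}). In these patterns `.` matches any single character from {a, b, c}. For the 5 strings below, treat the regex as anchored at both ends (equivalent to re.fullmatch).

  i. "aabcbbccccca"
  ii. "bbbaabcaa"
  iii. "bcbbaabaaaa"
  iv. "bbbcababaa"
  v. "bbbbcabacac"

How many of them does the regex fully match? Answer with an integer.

i. "aabcbbccccca" → no match — must start with "b"
ii. "bbbaabcaa" → no match
iii. "bcbbaabaaaa" → match
iv. "bbbcababaa" → match
v. "bbbbcabacac" → no match — must end with "aa"
Total matched: 2

2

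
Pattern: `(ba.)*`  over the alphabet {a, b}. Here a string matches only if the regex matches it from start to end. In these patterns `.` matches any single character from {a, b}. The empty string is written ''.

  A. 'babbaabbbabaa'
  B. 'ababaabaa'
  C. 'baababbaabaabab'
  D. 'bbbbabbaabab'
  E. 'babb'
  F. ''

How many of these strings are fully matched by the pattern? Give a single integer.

2

A → no match
B → no match
C → match
D → no match
E → no match
F → match
Total matched: 2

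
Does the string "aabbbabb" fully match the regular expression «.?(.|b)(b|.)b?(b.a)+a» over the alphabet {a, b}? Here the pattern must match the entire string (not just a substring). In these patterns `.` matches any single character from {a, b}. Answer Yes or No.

No

Every match must end with "aa", but "aabbbabb" does not.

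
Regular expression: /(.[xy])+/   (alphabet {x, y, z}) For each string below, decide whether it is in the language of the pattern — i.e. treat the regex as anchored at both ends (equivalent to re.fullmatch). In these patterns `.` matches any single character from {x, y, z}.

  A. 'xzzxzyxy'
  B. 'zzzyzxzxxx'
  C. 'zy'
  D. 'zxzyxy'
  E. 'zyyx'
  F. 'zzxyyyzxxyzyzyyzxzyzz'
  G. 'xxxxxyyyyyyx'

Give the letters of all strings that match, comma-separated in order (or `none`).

A → no match
B → no match
C → match
D → match
E → match
F → no match
G → match

C, D, E, G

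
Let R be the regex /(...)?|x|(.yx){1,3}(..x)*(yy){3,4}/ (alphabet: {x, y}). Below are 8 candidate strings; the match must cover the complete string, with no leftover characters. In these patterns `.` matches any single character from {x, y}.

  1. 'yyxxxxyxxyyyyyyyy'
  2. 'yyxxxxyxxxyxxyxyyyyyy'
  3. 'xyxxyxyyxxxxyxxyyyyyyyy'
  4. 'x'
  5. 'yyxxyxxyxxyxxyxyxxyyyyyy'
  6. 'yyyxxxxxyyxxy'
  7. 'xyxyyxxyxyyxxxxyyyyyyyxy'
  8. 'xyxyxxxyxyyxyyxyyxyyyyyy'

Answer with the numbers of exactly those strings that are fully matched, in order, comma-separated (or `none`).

1, 2, 3, 4, 5, 8

1 → match
2 → match
3 → match
4 → match
5 → match
6 → no match
7 → no match
8 → match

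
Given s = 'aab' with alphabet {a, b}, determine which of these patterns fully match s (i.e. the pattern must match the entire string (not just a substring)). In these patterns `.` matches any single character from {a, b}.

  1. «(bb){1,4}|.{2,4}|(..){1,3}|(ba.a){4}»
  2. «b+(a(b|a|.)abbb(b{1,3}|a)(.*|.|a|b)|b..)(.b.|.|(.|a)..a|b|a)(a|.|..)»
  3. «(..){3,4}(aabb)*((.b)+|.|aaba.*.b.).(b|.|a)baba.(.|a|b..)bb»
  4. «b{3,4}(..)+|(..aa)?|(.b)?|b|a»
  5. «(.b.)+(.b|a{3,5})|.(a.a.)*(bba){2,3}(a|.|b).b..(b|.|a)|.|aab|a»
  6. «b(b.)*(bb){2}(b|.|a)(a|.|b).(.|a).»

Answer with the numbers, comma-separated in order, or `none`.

1 → match
2 → no match — must start with 'b'
3 → no match — must end with 'bb'
4 → no match
5 → match
6 → no match — must start with 'b'

1, 5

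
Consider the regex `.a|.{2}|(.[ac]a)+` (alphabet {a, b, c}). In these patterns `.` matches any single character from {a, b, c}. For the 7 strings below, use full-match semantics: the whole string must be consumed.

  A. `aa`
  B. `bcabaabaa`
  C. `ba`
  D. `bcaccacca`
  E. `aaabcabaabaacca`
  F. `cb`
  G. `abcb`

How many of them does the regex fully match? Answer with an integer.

6

A → match
B → match
C → match
D → match
E → match
F → match
G → no match
Total matched: 6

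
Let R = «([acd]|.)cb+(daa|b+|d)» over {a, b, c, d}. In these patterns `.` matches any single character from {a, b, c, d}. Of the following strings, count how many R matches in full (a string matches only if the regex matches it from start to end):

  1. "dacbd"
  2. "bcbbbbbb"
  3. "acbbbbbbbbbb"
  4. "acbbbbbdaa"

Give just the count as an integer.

3

1 → no match
2 → match
3 → match
4 → match
Total matched: 3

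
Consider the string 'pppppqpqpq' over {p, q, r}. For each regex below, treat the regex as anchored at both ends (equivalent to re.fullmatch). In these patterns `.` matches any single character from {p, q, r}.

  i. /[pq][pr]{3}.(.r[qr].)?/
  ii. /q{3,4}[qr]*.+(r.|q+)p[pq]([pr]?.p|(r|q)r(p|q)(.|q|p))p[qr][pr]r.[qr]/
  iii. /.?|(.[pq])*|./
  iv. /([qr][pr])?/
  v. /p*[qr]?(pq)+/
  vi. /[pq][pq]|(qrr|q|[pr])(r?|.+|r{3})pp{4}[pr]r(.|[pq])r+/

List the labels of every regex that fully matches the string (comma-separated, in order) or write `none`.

iii, v

i → no match
ii → no match — must start with 'q'
iii → match
iv → no match
v → match
vi → no match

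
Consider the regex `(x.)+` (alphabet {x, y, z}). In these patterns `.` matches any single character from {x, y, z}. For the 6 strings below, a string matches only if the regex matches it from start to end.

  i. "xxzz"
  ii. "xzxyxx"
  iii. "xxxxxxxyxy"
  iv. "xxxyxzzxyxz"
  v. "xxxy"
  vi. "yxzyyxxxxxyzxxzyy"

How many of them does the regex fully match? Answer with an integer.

3

i → no match
ii → match
iii → match
iv → no match
v → match
vi → no match — must start with "x"
Total matched: 3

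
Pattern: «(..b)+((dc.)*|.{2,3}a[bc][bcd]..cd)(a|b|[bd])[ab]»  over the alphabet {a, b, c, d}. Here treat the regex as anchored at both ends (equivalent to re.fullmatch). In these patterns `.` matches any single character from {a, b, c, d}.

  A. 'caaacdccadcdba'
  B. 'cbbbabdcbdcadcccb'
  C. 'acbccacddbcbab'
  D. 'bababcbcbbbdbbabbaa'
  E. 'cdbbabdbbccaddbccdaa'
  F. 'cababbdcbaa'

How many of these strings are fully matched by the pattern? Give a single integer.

A → no match
B → no match
C → no match
D → no match
E → no match
F → match
Total matched: 1

1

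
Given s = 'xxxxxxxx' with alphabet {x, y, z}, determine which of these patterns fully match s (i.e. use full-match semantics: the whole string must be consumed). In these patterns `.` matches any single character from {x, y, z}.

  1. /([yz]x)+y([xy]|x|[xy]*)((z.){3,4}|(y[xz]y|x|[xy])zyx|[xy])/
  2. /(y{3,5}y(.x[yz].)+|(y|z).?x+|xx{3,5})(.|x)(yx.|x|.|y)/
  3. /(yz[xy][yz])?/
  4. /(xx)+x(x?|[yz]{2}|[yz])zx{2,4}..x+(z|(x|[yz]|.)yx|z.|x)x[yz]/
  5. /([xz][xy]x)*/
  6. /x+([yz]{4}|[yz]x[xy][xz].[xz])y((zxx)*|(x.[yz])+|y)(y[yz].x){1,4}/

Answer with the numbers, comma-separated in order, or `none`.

1 → no match
2 → match
3 → no match
4 → no match
5 → no match
6 → no match

2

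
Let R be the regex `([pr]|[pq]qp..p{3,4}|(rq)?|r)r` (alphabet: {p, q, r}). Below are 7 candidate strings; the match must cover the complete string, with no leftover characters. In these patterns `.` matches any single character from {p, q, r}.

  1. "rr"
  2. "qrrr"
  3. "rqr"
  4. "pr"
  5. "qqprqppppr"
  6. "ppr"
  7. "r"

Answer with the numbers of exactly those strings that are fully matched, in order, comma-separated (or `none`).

1 → match
2 → no match
3 → match
4 → match
5 → match
6 → no match
7 → match

1, 3, 4, 5, 7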